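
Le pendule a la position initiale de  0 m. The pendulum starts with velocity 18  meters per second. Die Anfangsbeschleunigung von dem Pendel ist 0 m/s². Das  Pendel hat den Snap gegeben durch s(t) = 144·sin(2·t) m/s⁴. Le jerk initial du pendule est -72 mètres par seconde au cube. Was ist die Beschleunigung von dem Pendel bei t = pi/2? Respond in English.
We must find the integral of our snap equation s(t) = 144·sin(2·t) 2 times. Finding the antiderivative of s(t) and using j(0) = -72: j(t) = -72·cos(2·t). The antiderivative of jerk is acceleration. Using a(0) = 0, we get a(t) = -36·sin(2·t). We have acceleration a(t) = -36·sin(2·t). Substituting t = pi/2: a(pi/2) = 0.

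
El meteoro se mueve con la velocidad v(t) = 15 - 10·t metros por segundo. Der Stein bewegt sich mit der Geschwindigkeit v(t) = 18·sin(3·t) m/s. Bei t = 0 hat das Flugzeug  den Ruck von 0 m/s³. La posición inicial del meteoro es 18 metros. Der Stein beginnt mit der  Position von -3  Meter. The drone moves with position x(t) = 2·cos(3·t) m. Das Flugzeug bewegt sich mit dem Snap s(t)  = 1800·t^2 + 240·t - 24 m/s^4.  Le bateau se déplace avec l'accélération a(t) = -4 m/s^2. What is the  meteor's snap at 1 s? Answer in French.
En partant de la vitesse v(t) = 15 - 10·t, nous prenons 3 dérivées. En dérivant la vitesse, nous obtenons l'accélération: a(t) = -10. En prenant d/dt de a(t), nous trouvons j(t) = 0. En dérivant le jerk, nous obtenons le snap: s(t) = 0. Nous avons le snap s(t) = 0. En substituant t = 1: s(1) = 0.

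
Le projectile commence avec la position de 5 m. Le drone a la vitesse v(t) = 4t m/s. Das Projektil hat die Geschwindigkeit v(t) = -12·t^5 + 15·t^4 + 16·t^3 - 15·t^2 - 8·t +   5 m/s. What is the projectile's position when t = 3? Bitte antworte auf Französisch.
En partant de la vitesse v(t) = -12·t^5 + 15·t^4 + 16·t^3 - 15·t^2 - 8·t + 5, nous prenons 1 intégrale. L'intégrale de la vitesse, avec x(0) = 5, donne la position: x(t) = -2·t^6 + 3·t^5 + 4·t^4 - 5·t^3 - 4·t^2 + 5·t + 5. Nous avons la position x(t) = -2·t^6 + 3·t^5 + 4·t^4 - 5·t^3 - 4·t^2 + 5·t + 5. En substituant t = 3: x(3) = -556.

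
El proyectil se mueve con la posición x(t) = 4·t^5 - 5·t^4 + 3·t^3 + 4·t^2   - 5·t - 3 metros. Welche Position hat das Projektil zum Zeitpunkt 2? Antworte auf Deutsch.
Mit x(t) = 4·t^5 - 5·t^4 + 3·t^3 + 4·t^2 - 5·t - 3 und Einsetzen von t = 2, finden wir x = 75.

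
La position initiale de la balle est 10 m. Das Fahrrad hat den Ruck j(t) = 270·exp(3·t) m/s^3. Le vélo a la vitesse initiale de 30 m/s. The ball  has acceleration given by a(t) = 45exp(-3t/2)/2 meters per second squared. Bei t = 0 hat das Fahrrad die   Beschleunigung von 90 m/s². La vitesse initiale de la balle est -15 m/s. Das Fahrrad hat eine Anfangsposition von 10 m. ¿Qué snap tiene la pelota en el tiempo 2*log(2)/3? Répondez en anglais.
To solve this, we need to take 2 derivatives of our acceleration equation a(t) = 45·exp(-3·t/2)/2. Differentiating acceleration, we get jerk: j(t) = -135·exp(-3·t/2)/4. Differentiating jerk, we get snap: s(t) = 405·exp(-3·t/2)/8. From the given snap equation s(t) = 405·exp(-3·t/2)/8, we substitute t = 2*log(2)/3 to get s = 405/16.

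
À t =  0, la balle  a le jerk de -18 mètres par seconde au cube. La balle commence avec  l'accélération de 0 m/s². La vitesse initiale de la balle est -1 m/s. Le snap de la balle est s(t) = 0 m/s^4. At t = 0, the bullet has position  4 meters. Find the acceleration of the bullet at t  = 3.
Starting from snap s(t) = 0, we take 2 antiderivatives. Integrating snap and using the initial condition j(0) = -18, we get j(t) = -18. The antiderivative of jerk, with a(0) = 0, gives acceleration: a(t) = -18·t. Using a(t) = -18·t and substituting t = 3, we find a = -54.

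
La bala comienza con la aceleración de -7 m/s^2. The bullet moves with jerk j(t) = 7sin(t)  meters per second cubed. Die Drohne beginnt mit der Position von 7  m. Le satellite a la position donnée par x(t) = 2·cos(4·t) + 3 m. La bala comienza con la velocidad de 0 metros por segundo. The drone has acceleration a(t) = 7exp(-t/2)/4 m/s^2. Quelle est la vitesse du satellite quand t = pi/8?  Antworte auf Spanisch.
Partiendo de la posición x(t) = 2·cos(4·t) + 3, tomamos 1 derivada. Tomando d/dt de x(t), encontramos v(t) = -8·sin(4·t). Tenemos la velocidad v(t) = -8·sin(4·t). Sustituyendo t = pi/8: v(pi/8) = -8.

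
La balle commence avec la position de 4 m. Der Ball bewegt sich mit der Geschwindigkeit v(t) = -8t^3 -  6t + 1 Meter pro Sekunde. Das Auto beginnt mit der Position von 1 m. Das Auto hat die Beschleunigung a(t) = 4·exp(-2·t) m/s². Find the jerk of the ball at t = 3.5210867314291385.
We must differentiate our velocity equation v(t) = -8·t^3 - 6·t + 1 2 times. The derivative of velocity gives acceleration: a(t) = -24·t^2 - 6. The derivative of acceleration gives jerk: j(t) = -48·t. We have jerk j(t) = -48·t. Substituting t = 3.5210867314291385: j(3.5210867314291385) = -169.012163108599.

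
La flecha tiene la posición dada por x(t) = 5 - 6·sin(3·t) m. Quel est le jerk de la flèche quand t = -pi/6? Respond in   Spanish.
Debemos derivar nuestra ecuación de la posición x(t) = 5 - 6·sin(3·t) 3 veces. Tomando d/dt de x(t), encontramos v(t) = -18·cos(3·t). Derivando la velocidad, obtenemos la aceleración: a(t) = 54·sin(3·t). Derivando la aceleración, obtenemos la sacudida: j(t) = 162·cos(3·t). Tenemos la sacudida j(t) = 162·cos(3·t). Sustituyendo t = -pi/6: j(-pi/6) = 0.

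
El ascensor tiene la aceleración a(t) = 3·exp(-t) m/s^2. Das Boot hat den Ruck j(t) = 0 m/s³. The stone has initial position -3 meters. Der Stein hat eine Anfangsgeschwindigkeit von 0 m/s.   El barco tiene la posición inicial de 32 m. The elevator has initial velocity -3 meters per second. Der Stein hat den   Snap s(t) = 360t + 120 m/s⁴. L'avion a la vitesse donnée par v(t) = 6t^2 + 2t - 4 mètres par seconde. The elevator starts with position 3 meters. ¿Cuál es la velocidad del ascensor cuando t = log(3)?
Necesitamos integrar nuestra ecuación de la aceleración a(t) = 3·exp(-t) 1 vez. Integrando la aceleración y usando la condición inicial v(0) = -3, obtenemos v(t) = -3·exp(-t). De la ecuación de la velocidad v(t) = -3·exp(-t), sustituimos t = log(3) para obtener v = -1.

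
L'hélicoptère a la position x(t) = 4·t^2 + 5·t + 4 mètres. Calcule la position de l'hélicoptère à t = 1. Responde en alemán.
Wir haben die Position x(t) = 4·t^2 + 5·t + 4. Durch Einsetzen von t = 1: x(1) = 13.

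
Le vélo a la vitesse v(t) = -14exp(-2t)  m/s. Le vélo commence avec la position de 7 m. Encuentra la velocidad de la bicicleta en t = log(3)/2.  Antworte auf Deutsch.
Mit v(t) = -14·exp(-2·t) und Einsetzen von t = log(3)/2, finden wir v = -14/3.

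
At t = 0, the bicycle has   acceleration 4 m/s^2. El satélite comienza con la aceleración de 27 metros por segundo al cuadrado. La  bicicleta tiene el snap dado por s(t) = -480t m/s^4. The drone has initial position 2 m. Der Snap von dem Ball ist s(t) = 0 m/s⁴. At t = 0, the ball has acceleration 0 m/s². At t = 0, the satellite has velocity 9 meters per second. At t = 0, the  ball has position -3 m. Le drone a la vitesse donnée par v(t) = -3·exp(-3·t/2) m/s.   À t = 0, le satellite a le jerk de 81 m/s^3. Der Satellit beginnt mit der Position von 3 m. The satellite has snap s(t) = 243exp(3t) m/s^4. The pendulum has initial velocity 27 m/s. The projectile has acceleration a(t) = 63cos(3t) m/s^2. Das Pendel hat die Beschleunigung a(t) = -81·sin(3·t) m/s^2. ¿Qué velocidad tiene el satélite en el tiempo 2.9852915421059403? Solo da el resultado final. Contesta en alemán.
Die Antwort ist 69779.7549967984.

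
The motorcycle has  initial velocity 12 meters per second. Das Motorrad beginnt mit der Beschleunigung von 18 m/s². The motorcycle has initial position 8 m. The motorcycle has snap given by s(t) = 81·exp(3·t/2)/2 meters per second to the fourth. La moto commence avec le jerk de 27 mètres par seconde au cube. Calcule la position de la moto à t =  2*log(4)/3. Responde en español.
Para resolver esto, necesitamos tomar 4 integrales de nuestra ecuación del snap s(t) = 81·exp(3·t/2)/2. Integrando el snap y usando la condición inicial j(0) = 27, obtenemos j(t) = 27·exp(3·t/2). La antiderivada de la sacudida, con a(0) = 18, da la aceleración: a(t) = 18·exp(3·t/2). La integral de la aceleración, con v(0) = 12, da la velocidad: v(t) = 12·exp(3·t/2). Integrando la velocidad y usando la condición inicial x(0) = 8, obtenemos x(t) = 8·exp(3·t/2). Usando x(t) = 8·exp(3·t/2) y sustituyendo t = 2*log(4)/3, encontramos x = 32.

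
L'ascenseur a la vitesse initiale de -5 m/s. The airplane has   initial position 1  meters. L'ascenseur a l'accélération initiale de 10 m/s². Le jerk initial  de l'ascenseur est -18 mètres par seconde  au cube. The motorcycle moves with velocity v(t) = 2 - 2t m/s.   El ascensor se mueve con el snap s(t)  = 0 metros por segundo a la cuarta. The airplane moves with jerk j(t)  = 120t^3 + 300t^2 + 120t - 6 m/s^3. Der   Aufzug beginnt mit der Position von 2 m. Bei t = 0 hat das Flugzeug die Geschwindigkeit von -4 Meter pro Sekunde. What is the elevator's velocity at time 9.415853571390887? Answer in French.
En partant du snap s(t) = 0, nous prenons 3 intégrales. En intégrant le snap et en utilisant la condition initiale j(0) = -18, nous obtenons j(t) = -18. La primitive du jerk est l'accélération. En utilisant a(0) = 10, nous obtenons a(t) = 10 - 18·t. En intégrant l'accélération et en utilisant la condition initiale v(0) = -5, nous obtenons v(t) = -9·t^2 + 10·t - 5. De l'équation de la vitesse v(t) = -9·t^2 + 10·t - 5, nous substituons t = 9.415853571390887 pour obtenir v = -708.766150586962.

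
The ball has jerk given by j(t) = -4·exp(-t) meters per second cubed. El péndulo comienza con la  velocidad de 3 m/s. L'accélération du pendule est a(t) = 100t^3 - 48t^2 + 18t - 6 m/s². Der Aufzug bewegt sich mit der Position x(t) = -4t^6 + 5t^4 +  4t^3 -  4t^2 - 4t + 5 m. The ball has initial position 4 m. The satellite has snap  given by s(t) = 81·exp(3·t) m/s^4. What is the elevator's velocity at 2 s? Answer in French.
Pour résoudre ceci, nous devons prendre 1 dérivée de notre équation de la position x(t) = -4·t^6 + 5·t^4 + 4·t^3 - 4·t^2 - 4·t + 5. La dérivée de la position donne la vitesse: v(t) = -24·t^5 + 20·t^3 + 12·t^2 - 8·t - 4. En utilisant v(t) = -24·t^5 + 20·t^3 + 12·t^2 - 8·t - 4 et en substituant t = 2, nous trouvons v = -580.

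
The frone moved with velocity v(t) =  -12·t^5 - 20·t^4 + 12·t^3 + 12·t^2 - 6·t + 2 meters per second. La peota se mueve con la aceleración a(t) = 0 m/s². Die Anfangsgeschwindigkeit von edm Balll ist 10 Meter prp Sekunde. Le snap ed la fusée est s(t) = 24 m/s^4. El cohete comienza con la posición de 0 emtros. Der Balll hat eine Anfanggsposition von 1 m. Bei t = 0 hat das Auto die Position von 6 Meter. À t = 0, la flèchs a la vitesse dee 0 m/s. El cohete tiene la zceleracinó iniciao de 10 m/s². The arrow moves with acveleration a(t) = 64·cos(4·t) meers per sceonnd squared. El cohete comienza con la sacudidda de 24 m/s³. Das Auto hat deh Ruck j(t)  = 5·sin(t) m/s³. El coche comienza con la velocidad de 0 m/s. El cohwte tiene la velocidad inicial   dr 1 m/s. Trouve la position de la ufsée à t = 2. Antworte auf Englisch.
To solve this, we need to take 4 integrals of our snap equation s(t) = 24. The integral of snap is jerk. Using j(0) = 24, we get j(t) = 24·t + 24. The antiderivative of jerk is acceleration. Using a(0) = 10, we get a(t) = 12·t^2 + 24·t + 10. The antiderivative of acceleration, with v(0) = 1, gives velocity: v(t) = 4·t^3 + 12·t^2 + 10·t + 1. The integral of velocity, with x(0) = 0, gives position: x(t) = t^4 + 4·t^3 + 5·t^2 + t. From the given position equation x(t) = t^4 + 4·t^3 + 5·t^2 + t, we substitute t = 2 to get x = 70.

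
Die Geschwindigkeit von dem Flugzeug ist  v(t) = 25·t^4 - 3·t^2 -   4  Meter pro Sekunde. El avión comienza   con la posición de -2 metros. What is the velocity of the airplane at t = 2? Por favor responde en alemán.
Mit v(t) = 25·t^4 - 3·t^2 - 4 und Einsetzen von t = 2, finden wir v = 384.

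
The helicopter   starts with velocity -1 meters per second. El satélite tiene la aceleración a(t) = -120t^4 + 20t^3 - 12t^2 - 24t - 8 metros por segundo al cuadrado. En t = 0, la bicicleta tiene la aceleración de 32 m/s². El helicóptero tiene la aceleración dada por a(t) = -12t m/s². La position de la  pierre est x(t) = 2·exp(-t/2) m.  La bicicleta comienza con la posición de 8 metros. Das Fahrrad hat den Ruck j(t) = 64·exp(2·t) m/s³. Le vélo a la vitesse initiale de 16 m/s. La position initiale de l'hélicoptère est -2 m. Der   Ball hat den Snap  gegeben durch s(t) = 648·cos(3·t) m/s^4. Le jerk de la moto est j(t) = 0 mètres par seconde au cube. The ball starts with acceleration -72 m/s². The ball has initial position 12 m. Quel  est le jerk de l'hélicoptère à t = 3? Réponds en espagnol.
Debemos derivar nuestra ecuación de la aceleración a(t) = -12·t 1 vez. Tomando d/dt de a(t), encontramos j(t) = -12. Usando j(t) = -12 y sustituyendo t = 3, encontramos j = -12.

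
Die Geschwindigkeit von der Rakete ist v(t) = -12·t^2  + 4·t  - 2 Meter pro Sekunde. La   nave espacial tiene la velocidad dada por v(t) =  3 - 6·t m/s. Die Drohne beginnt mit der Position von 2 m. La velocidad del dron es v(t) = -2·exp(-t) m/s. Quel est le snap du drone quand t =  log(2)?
Pour résoudre ceci, nous devons prendre 3 dérivées de notre équation de la vitesse v(t) = -2·exp(-t). En prenant d/dt de v(t), nous trouvons a(t) = 2·exp(-t). En dérivant l'accélération, nous obtenons le jerk: j(t) = -2·exp(-t). La dérivée du jerk donne le snap: s(t) = 2·exp(-t). En utilisant s(t) = 2·exp(-t) et en substituant t = log(2), nous trouvons s = 1.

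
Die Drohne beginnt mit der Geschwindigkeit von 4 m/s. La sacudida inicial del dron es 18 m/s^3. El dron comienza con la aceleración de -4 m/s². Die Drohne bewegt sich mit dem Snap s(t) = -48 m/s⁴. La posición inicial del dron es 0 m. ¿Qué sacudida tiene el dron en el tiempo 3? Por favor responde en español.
Partiendo del snap s(t) = -48, tomamos 1 antiderivada. Integrando el snap y usando la condición inicial j(0) = 18, obtenemos j(t) = 18 - 48·t. Usando j(t) = 18 - 48·t y sustituyendo t = 3, encontramos j = -126.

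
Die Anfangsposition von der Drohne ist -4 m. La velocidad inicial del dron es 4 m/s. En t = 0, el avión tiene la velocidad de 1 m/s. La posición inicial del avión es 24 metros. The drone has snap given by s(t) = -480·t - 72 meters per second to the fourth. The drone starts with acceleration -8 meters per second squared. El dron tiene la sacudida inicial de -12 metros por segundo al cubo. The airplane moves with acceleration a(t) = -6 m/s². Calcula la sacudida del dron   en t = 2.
Debemos encontrar la antiderivada de nuestra ecuación del snap s(t) = -480·t - 72 1 vez. Tomando ∫s(t)dt y aplicando j(0) = -12, encontramos j(t) = -240·t^2 - 72·t - 12. De la ecuación de la sacudida j(t) = -240·t^2 - 72·t - 12, sustituimos t = 2 para obtener j = -1116.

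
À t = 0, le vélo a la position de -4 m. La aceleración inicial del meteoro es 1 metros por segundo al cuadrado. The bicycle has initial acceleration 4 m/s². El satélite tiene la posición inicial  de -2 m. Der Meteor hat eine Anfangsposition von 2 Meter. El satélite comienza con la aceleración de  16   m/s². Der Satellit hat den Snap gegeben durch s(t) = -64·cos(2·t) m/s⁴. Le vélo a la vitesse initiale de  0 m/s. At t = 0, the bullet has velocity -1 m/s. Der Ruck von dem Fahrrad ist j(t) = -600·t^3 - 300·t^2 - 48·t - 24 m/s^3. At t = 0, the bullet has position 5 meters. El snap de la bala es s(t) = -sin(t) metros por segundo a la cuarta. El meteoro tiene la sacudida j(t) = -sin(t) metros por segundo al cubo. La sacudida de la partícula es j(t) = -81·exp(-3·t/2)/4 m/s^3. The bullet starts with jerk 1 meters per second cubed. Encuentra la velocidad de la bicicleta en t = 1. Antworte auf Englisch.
To solve this, we need to take 2 antiderivatives of our jerk equation j(t) = -600·t^3 - 300·t^2 - 48·t - 24. The integral of jerk is acceleration. Using a(0) = 4, we get a(t) = -150·t^4 - 100·t^3 - 24·t^2 - 24·t + 4. The integral of acceleration is velocity. Using v(0) = 0, we get v(t) = t·(-30·t^4 - 25·t^3 - 8·t^2 - 12·t + 4). We have velocity v(t) = t·(-30·t^4 - 25·t^3 - 8·t^2 - 12·t + 4). Substituting t = 1: v(1) = -71.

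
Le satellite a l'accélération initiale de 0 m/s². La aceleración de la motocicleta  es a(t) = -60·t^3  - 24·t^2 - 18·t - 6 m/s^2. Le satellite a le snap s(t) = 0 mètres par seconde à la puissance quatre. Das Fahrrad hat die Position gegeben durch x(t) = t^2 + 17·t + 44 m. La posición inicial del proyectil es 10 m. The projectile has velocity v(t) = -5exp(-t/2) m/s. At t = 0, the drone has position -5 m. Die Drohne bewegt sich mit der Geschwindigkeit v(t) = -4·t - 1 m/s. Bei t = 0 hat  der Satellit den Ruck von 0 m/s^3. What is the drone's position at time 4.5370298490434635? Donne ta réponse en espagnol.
Partiendo de la velocidad v(t) = -4·t - 1, tomamos 1 integral. La antiderivada de la velocidad es la posición. Usando x(0) = -5, obtenemos x(t) = -2·t^2 - t - 5. Usando x(t) = -2·t^2 - t - 5 y sustituyendo t = 4.5370298490434635, encontramos x = -50.7063095512662.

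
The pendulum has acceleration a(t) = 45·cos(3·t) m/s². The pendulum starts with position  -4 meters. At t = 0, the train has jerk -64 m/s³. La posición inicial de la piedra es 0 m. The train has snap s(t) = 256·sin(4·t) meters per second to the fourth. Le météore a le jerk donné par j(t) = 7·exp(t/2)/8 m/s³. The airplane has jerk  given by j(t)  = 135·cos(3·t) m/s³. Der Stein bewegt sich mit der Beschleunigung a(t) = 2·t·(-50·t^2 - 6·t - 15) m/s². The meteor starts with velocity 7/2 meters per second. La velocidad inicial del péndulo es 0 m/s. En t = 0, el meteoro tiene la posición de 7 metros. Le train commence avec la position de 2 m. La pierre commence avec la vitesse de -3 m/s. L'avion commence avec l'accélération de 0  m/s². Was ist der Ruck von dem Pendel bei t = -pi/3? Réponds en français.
Nous devons dériver notre équation de l'accélération a(t) = 45·cos(3·t) 1 fois. La dérivée de l'accélération donne le jerk: j(t) = -135·sin(3·t). En utilisant j(t) = -135·sin(3·t) et en substituant t = -pi/3, nous trouvons j = 0.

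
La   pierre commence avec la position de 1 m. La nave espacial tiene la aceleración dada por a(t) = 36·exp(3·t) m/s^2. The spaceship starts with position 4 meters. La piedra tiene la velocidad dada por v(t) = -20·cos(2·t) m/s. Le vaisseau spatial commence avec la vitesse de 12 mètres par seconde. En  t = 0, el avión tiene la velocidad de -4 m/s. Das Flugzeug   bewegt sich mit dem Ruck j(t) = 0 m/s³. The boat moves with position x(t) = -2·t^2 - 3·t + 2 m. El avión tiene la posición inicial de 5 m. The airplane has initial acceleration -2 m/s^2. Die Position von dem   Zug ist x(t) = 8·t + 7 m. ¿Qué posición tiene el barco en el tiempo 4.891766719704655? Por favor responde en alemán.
Aus der Gleichung für die Position x(t) = -2·t^2 - 3·t + 2, setzen wir t = 4.891766719704655 ein und erhalten x = -60.5340634391340.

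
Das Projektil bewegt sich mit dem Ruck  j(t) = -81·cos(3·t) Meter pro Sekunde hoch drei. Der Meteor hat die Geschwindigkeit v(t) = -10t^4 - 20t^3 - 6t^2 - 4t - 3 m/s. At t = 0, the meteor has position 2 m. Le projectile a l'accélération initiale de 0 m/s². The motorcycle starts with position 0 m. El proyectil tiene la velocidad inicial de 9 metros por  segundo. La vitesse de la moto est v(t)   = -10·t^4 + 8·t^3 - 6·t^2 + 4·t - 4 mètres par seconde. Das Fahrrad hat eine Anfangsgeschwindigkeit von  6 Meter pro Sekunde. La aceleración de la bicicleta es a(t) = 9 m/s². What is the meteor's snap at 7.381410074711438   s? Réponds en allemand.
Um dies zu lösen, müssen wir 3 Ableitungen unserer Gleichung für die Geschwindigkeit v(t) = -10·t^4 - 20·t^3 - 6·t^2 - 4·t - 3 nehmen. Mit d/dt von v(t) finden wir a(t) = -40·t^3 - 60·t^2 - 12·t - 4. Mit d/dt von a(t) finden wir j(t) = -120·t^2 - 120·t - 12. Die Ableitung von dem Ruck ergibt den Snap: s(t) = -240·t - 120. Aus der Gleichung für den Snap s(t) = -240·t - 120, setzen wir t = 7.381410074711438 ein und erhalten s = -1891.53841793075.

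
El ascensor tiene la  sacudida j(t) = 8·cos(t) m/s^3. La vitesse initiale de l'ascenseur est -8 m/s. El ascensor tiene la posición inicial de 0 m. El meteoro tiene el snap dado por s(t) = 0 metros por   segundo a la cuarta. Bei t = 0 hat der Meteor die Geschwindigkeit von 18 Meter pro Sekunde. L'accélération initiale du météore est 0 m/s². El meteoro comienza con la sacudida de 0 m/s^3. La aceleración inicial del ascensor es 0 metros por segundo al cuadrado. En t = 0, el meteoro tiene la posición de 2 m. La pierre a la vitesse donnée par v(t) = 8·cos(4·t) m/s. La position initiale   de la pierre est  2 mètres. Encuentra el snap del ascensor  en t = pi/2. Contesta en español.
Debemos derivar nuestra ecuación de la sacudida j(t) = 8·cos(t) 1 vez. La derivada de la sacudida da el snap: s(t) = -8·sin(t). De la ecuación del snap s(t) = -8·sin(t), sustituimos t = pi/2 para obtener s = -8.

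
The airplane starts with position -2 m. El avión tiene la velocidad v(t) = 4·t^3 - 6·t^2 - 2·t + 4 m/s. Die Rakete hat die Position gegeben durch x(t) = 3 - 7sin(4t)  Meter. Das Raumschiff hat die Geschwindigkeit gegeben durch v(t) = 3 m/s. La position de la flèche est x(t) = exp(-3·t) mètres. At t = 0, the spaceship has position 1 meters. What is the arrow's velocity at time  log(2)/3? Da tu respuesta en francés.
En partant de la position x(t) = exp(-3·t), nous prenons 1 dérivée. En prenant d/dt de x(t), nous trouvons v(t) = -3·exp(-3·t). En utilisant v(t) = -3·exp(-3·t) et en substituant t = log(2)/3, nous trouvons v = -3/2.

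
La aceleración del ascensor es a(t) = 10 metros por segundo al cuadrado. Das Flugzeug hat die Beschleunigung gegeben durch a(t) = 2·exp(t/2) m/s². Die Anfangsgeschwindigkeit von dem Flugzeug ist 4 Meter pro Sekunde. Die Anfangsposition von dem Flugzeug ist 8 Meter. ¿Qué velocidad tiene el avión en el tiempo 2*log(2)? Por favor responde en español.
Para resolver esto, necesitamos tomar 1 antiderivada de nuestra ecuación de la aceleración a(t) = 2·exp(t/2). La integral de la aceleración, con v(0) = 4, da la velocidad: v(t) = 4·exp(t/2). Usando v(t) = 4·exp(t/2) y sustituyendo t = 2*log(2), encontramos v = 8.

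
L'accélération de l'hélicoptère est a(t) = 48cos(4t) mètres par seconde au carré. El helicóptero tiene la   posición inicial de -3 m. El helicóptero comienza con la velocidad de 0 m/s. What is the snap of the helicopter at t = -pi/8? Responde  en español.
Debemos derivar nuestra ecuación de la aceleración a(t) = 48·cos(4·t) 2 veces. Derivando la aceleración, obtenemos la sacudida: j(t) = -192·sin(4·t). La derivada de la sacudida da el snap: s(t) = -768·cos(4·t). De la ecuación del snap s(t) = -768·cos(4·t), sustituimos t = -pi/8 para obtener s = 0.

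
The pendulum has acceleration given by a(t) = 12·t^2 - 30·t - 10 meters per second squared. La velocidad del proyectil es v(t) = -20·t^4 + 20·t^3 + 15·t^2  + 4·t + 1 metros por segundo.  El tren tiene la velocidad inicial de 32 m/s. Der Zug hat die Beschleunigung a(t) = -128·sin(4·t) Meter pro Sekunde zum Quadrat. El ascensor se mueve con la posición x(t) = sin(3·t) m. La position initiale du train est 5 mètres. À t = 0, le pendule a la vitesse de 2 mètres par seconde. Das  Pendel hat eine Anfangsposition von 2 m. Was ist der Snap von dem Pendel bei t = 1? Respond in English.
To solve this, we need to take 2 derivatives of our acceleration equation a(t) = 12·t^2 - 30·t - 10. The derivative of acceleration gives jerk: j(t) = 24·t - 30. The derivative of jerk gives snap: s(t) = 24. Using s(t) = 24 and substituting t = 1, we find s = 24.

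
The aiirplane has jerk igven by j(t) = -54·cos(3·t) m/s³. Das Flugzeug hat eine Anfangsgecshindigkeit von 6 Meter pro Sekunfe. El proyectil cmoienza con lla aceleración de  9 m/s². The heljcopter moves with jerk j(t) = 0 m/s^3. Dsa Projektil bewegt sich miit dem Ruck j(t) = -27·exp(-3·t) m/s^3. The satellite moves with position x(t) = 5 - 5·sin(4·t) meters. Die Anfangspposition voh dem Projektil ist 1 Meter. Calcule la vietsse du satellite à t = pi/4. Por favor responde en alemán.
Um dies zu lösen, müssen wir 1 Ableitung unserer Gleichung für die Position x(t) = 5 - 5·sin(4·t) nehmen. Durch Ableiten von der Position erhalten wir die Geschwindigkeit: v(t) = -20·cos(4·t). Aus der Gleichung für die Geschwindigkeit v(t) = -20·cos(4·t), setzen wir t = pi/4 ein und erhalten v = 20.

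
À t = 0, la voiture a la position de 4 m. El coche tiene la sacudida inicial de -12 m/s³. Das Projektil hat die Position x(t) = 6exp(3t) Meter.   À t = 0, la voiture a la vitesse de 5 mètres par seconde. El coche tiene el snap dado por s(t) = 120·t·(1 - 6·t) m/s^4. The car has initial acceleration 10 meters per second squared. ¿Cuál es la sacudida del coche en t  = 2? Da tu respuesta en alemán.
Wir müssen das Integral unserer Gleichung für den Snap s(t) = 120·t·(1 - 6·t) 1-mal finden. Die Stammfunktion von dem Snap, mit j(0) = -12, ergibt den Ruck: j(t) = -240·t^3 + 60·t^2 - 12. Aus der Gleichung für den Ruck j(t) = -240·t^3 + 60·t^2 - 12, setzen wir t = 2 ein und erhalten j = -1692.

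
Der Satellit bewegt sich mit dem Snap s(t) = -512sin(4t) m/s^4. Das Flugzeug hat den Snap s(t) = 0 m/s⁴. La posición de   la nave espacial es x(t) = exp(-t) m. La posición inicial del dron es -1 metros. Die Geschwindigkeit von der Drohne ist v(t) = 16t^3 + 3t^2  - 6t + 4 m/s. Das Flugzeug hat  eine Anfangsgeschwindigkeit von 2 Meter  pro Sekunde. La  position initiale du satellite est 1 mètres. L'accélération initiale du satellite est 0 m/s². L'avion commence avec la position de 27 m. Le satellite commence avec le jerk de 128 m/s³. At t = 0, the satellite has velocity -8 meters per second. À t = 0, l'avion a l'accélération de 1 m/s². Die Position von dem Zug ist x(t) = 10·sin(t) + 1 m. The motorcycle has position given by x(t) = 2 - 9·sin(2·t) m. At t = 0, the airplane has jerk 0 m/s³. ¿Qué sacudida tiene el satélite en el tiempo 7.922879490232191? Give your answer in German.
Ausgehend von dem Snap s(t) = -512·sin(4·t), nehmen wir 1 Stammfunktion. Das Integral von dem Snap, mit j(0) = 128, ergibt den Ruck: j(t) = 128·cos(4·t). Mit j(t) = 128·cos(4·t) und Einsetzen von t = 7.922879490232191, finden wir j = 123.169846996708.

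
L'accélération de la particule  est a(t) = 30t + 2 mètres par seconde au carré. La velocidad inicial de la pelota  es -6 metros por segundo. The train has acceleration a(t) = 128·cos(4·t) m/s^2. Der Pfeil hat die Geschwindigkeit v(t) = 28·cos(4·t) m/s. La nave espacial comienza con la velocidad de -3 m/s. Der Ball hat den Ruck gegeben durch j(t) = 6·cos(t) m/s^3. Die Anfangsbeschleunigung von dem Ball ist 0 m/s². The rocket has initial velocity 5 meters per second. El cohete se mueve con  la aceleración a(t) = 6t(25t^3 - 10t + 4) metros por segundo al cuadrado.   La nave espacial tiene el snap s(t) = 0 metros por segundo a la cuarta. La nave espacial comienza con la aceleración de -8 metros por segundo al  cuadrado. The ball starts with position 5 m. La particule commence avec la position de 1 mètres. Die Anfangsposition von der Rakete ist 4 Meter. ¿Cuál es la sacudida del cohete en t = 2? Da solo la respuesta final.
j(2) = 4584.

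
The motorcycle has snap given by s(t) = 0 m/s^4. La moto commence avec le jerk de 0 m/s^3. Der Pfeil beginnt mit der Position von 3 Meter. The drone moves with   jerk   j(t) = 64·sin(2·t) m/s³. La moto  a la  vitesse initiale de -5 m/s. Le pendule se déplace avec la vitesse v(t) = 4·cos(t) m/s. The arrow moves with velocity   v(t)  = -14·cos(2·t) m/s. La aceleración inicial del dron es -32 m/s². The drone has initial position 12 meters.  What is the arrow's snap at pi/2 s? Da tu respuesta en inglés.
Starting from velocity v(t) = -14·cos(2·t), we take 3 derivatives. Taking d/dt of v(t), we find a(t) = 28·sin(2·t). Taking d/dt of a(t), we find j(t) = 56·cos(2·t). The derivative of jerk gives snap: s(t) = -112·sin(2·t). From the given snap equation s(t) = -112·sin(2·t), we substitute t = pi/2 to get s = 0.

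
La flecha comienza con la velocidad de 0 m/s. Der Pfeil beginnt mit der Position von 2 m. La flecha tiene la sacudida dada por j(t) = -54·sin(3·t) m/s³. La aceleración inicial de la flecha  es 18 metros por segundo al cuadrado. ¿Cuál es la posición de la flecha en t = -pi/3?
Partiendo de la sacudida j(t) = -54·sin(3·t), tomamos 3 integrales. Integrando la sacudida y usando la condición inicial a(0) = 18, obtenemos a(t) = 18·cos(3·t). La integral de la aceleración es la velocidad. Usando v(0) = 0, obtenemos v(t) = 6·sin(3·t). Integrando la velocidad y usando la condición inicial x(0) = 2, obtenemos x(t) = 4 - 2·cos(3·t). Tenemos la posición x(t) = 4 - 2·cos(3·t). Sustituyendo t = -pi/3: x(-pi/3) = 6.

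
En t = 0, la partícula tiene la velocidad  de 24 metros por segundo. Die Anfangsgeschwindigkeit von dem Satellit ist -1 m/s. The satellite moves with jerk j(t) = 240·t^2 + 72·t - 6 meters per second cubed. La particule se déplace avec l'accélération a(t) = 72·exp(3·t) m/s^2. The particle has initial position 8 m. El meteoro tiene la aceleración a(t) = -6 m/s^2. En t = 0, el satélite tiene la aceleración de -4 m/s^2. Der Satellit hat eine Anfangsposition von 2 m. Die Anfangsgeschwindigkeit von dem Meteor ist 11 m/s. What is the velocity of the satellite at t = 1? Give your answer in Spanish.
Necesitamos integrar nuestra ecuación de la sacudida j(t) = 240·t^2 + 72·t - 6 2 veces. Tomando ∫j(t)dt y aplicando a(0) = -4, encontramos a(t) = 80·t^3 + 36·t^2 - 6·t - 4. Integrando la aceleración y usando la condición inicial v(0) = -1, obtenemos v(t) = 20·t^4 + 12·t^3 - 3·t^2 - 4·t - 1. Tenemos la velocidad v(t) = 20·t^4 + 12·t^3 - 3·t^2 - 4·t - 1. Sustituyendo t = 1: v(1) = 24.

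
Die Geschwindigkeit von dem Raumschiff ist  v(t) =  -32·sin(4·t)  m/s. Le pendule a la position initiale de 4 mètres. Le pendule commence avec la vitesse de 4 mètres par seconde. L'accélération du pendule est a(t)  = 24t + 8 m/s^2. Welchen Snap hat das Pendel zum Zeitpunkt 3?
Ausgehend von der Beschleunigung a(t) = 24·t + 8, nehmen wir 2 Ableitungen. Mit d/dt von a(t) finden wir j(t) = 24. Durch Ableiten von dem Ruck erhalten wir den Snap: s(t) = 0. Aus der Gleichung für den Snap s(t) = 0, setzen wir t = 3 ein und erhalten s = 0.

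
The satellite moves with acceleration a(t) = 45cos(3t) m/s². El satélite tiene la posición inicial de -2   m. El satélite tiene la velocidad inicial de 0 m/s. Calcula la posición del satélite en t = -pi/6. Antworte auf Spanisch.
Debemos encontrar la integral de nuestra ecuación de la aceleración a(t) = 45·cos(3·t) 2 veces. La antiderivada de la aceleración, con v(0) = 0, da la velocidad: v(t) = 15·sin(3·t). Tomando ∫v(t)dt y aplicando x(0) = -2, encontramos x(t) = 3 - 5·cos(3·t). Usando x(t) = 3 - 5·cos(3·t) y sustituyendo t = -pi/6, encontramos x = 3.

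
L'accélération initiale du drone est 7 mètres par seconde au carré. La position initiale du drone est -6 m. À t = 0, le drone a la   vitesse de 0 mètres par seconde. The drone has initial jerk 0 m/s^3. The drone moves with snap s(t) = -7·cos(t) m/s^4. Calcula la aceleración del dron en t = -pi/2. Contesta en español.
Necesitamos integrar nuestra ecuación del snap s(t) = -7·cos(t) 2 veces. La integral del snap es la sacudida. Usando j(0) = 0, obtenemos j(t) = -7·sin(t). Tomando ∫j(t)dt y aplicando a(0) = 7, encontramos a(t) = 7·cos(t). Tenemos la aceleración a(t) = 7·cos(t). Sustituyendo t = -pi/2: a(-pi/2) = 0.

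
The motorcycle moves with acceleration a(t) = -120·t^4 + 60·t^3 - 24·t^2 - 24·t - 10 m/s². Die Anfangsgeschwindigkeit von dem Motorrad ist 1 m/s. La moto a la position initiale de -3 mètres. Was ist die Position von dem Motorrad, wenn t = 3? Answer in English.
To solve this, we need to take 2 integrals of our acceleration equation a(t) = -120·t^4 + 60·t^3 - 24·t^2 - 24·t - 10. Taking ∫a(t)dt and applying v(0) = 1, we find v(t) = -24·t^5 + 15·t^4 - 8·t^3 - 12·t^2 - 10·t + 1. Integrating velocity and using the initial condition x(0) = -3, we get x(t) = -4·t^6 + 3·t^5 - 2·t^4 - 4·t^3 - 5·t^2 + t - 3. From the given position equation x(t) = -4·t^6 + 3·t^5 - 2·t^4 - 4·t^3 - 5·t^2 + t - 3, we substitute t = 3 to get x = -2502.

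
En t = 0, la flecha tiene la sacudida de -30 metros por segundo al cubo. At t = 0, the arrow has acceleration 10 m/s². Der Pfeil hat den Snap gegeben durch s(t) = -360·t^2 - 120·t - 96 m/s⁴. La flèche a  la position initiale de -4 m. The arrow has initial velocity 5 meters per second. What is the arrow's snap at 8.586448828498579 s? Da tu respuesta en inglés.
From the given snap equation s(t) = -360·t^2 - 120·t - 96, we substitute t = 8.586448828498579 to get s = -27668.1311138127.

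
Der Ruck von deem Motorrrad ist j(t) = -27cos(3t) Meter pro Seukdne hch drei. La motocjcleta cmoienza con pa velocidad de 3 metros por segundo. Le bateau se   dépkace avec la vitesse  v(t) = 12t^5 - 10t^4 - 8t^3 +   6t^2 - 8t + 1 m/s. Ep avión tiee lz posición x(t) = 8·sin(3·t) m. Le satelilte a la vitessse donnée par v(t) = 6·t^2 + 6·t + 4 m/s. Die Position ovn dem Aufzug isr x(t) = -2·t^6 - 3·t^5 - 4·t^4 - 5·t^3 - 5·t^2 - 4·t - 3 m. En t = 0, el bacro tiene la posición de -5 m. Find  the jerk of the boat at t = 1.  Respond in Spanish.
Para resolver esto, necesitamos tomar 2 derivadas de nuestra ecuación de la velocidad v(t) = 12·t^5 - 10·t^4 - 8·t^3 + 6·t^2 - 8·t + 1. La derivada de la velocidad da la aceleración: a(t) = 60·t^4 - 40·t^3 - 24·t^2 + 12·t - 8. Tomando d/dt de a(t), encontramos j(t) = 240·t^3 - 120·t^2 - 48·t + 12. De la ecuación de la sacudida j(t) = 240·t^3 - 120·t^2 - 48·t + 12, sustituimos t = 1 para obtener j = 84.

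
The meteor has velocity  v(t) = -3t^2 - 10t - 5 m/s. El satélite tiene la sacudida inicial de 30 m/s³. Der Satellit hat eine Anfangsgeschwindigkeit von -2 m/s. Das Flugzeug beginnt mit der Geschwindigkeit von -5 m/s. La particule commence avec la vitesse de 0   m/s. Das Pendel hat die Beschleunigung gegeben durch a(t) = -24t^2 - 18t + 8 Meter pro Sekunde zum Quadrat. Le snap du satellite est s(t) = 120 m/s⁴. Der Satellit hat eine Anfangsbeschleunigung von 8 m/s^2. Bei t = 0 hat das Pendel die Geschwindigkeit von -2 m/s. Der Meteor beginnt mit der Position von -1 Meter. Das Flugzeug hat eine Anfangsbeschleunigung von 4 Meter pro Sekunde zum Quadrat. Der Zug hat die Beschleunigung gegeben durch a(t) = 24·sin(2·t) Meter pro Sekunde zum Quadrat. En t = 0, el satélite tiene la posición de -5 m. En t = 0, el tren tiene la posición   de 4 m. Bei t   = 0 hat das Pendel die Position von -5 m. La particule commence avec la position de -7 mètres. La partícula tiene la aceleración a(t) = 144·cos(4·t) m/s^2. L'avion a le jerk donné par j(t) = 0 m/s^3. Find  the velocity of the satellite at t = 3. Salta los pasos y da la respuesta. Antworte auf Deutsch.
Die Antwort ist 697.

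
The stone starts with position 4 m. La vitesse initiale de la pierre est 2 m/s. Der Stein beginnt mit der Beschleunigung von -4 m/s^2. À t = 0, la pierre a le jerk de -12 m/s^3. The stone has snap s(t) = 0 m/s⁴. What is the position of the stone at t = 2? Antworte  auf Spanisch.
Partiendo del snap s(t) = 0, tomamos 4 antiderivadas. Integrando el snap y usando la condición inicial j(0) = -12, obtenemos j(t) = -12. La antiderivada de la sacudida, con a(0) = -4, da la aceleración: a(t) = -12·t - 4. La integral de la aceleración, con v(0) = 2, da la velocidad: v(t) = -6·t^2 - 4·t + 2. La antiderivada de la velocidad es la posición. Usando x(0) = 4, obtenemos x(t) = -2·t^3 - 2·t^2 + 2·t + 4. Usando x(t) = -2·t^3 - 2·t^2 + 2·t + 4 y sustituyendo t = 2, encontramos x = -16.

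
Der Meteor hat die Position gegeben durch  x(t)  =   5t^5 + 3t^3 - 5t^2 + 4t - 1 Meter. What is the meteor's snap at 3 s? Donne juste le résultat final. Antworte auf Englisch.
At t = 3, s = 1800.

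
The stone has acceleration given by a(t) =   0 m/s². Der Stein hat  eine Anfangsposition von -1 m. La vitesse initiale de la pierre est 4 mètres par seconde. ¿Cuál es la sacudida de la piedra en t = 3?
Partiendo de la aceleración a(t) = 0, tomamos 1 derivada. Derivando la aceleración, obtenemos la sacudida: j(t) = 0. De la ecuación de la sacudida j(t) = 0, sustituimos t = 3 para obtener j = 0.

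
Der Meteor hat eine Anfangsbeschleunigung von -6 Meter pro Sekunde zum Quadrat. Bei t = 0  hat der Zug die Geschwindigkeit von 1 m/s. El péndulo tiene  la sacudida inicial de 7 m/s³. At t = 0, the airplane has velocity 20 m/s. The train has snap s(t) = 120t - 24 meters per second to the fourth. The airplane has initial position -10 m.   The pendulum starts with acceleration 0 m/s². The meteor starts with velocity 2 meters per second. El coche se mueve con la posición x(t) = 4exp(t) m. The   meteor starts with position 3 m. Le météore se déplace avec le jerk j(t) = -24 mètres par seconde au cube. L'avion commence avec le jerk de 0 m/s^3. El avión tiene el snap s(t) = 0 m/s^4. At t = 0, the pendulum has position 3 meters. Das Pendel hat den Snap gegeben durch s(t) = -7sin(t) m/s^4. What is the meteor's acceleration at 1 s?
Starting from jerk j(t) = -24, we take 1 antiderivative. Integrating jerk and using the initial condition a(0) = -6, we get a(t) = -24·t - 6. We have acceleration a(t) = -24·t - 6. Substituting t = 1: a(1) = -30.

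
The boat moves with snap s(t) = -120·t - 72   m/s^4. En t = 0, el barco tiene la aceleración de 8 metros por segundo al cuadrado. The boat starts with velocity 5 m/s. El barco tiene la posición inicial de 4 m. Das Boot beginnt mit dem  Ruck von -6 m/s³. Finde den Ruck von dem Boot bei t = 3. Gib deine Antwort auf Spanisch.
Para resolver esto, necesitamos tomar 1 antiderivada de nuestra ecuación del snap s(t) = -120·t - 72. La integral del snap es la sacudida. Usando j(0) = -6, obtenemos j(t) = -60·t^2 - 72·t - 6. Usando j(t) = -60·t^2 - 72·t - 6 y sustituyendo t = 3, encontramos j = -762.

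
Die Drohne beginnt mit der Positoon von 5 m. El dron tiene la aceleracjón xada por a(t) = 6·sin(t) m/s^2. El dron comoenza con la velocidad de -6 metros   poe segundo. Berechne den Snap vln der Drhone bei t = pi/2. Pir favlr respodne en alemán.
Ausgehend von der Beschleunigung a(t) = 6·sin(t), nehmen wir 2 Ableitungen. Mit d/dt von a(t) finden wir j(t) = 6·cos(t). Die Ableitung von dem Ruck ergibt den Snap: s(t) = -6·sin(t). Aus der Gleichung für den Snap s(t) = -6·sin(t), setzen wir t = pi/2 ein und erhalten s = -6.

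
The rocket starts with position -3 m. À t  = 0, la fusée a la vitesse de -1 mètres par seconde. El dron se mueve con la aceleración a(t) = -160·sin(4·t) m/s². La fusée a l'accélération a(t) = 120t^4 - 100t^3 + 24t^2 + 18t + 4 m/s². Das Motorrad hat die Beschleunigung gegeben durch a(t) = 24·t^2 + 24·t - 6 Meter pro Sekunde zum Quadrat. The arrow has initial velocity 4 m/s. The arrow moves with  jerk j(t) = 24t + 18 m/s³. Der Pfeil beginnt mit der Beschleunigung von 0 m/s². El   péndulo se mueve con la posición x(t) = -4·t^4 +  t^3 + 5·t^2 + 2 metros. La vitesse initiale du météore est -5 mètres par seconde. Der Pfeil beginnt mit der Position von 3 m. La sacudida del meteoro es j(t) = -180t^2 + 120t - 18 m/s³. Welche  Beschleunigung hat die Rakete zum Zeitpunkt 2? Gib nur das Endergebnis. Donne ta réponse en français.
L'accélération à t = 2 est a = 1256.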